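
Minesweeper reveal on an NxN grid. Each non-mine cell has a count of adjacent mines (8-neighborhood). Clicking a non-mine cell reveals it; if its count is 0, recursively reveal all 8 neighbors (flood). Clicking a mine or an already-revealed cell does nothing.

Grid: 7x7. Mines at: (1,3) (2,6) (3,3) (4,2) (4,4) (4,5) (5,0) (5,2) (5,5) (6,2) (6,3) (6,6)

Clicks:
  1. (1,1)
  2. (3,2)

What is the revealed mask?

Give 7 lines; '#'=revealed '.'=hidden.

Answer: ###....
###....
###....
###....
##.....
.......
.......

Derivation:
Click 1 (1,1) count=0: revealed 14 new [(0,0) (0,1) (0,2) (1,0) (1,1) (1,2) (2,0) (2,1) (2,2) (3,0) (3,1) (3,2) (4,0) (4,1)] -> total=14
Click 2 (3,2) count=2: revealed 0 new [(none)] -> total=14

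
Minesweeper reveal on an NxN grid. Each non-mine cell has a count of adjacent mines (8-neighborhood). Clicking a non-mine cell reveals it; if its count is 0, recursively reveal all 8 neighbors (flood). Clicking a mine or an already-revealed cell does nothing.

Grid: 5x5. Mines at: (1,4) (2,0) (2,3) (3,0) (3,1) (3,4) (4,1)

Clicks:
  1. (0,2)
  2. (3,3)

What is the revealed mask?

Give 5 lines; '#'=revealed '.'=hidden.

Answer: ####.
####.
.....
...#.
.....

Derivation:
Click 1 (0,2) count=0: revealed 8 new [(0,0) (0,1) (0,2) (0,3) (1,0) (1,1) (1,2) (1,3)] -> total=8
Click 2 (3,3) count=2: revealed 1 new [(3,3)] -> total=9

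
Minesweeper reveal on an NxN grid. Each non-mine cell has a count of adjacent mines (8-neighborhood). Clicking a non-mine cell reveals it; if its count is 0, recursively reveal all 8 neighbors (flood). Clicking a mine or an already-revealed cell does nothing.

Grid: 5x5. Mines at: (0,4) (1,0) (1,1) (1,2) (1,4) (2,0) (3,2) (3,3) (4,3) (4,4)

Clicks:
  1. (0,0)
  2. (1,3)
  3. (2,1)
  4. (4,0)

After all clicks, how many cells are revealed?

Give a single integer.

Answer: 7

Derivation:
Click 1 (0,0) count=2: revealed 1 new [(0,0)] -> total=1
Click 2 (1,3) count=3: revealed 1 new [(1,3)] -> total=2
Click 3 (2,1) count=5: revealed 1 new [(2,1)] -> total=3
Click 4 (4,0) count=0: revealed 4 new [(3,0) (3,1) (4,0) (4,1)] -> total=7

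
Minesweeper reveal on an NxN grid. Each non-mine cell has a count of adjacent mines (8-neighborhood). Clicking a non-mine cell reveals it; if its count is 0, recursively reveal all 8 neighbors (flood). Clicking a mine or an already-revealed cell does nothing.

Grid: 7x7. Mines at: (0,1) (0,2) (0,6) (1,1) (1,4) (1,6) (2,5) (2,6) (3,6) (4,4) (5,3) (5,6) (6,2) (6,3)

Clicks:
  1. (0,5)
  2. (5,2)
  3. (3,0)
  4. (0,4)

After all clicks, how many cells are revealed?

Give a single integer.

Click 1 (0,5) count=3: revealed 1 new [(0,5)] -> total=1
Click 2 (5,2) count=3: revealed 1 new [(5,2)] -> total=2
Click 3 (3,0) count=0: revealed 16 new [(2,0) (2,1) (2,2) (2,3) (3,0) (3,1) (3,2) (3,3) (4,0) (4,1) (4,2) (4,3) (5,0) (5,1) (6,0) (6,1)] -> total=18
Click 4 (0,4) count=1: revealed 1 new [(0,4)] -> total=19

Answer: 19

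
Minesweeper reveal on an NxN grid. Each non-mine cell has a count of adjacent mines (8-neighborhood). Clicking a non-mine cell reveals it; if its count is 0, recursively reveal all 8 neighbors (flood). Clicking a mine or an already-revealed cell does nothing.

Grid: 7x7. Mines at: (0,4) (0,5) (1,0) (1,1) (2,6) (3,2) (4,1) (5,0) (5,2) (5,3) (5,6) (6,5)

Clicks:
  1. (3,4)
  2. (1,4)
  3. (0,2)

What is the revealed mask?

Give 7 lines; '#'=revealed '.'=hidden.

Click 1 (3,4) count=0: revealed 12 new [(1,3) (1,4) (1,5) (2,3) (2,4) (2,5) (3,3) (3,4) (3,5) (4,3) (4,4) (4,5)] -> total=12
Click 2 (1,4) count=2: revealed 0 new [(none)] -> total=12
Click 3 (0,2) count=1: revealed 1 new [(0,2)] -> total=13

Answer: ..#....
...###.
...###.
...###.
...###.
.......
.......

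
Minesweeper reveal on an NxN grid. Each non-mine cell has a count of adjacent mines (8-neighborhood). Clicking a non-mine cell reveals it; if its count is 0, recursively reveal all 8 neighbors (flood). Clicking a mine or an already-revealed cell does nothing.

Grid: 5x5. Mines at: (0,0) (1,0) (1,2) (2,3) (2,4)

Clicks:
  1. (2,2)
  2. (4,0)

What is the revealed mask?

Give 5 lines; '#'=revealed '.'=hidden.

Click 1 (2,2) count=2: revealed 1 new [(2,2)] -> total=1
Click 2 (4,0) count=0: revealed 12 new [(2,0) (2,1) (3,0) (3,1) (3,2) (3,3) (3,4) (4,0) (4,1) (4,2) (4,3) (4,4)] -> total=13

Answer: .....
.....
###..
#####
#####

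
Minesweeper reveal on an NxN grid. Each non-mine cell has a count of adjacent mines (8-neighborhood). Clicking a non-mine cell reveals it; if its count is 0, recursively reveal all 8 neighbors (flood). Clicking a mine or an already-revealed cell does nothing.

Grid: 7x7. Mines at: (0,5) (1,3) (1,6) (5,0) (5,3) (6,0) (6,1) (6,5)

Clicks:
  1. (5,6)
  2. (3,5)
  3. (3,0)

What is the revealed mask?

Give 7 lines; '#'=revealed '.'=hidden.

Click 1 (5,6) count=1: revealed 1 new [(5,6)] -> total=1
Click 2 (3,5) count=0: revealed 29 new [(0,0) (0,1) (0,2) (1,0) (1,1) (1,2) (2,0) (2,1) (2,2) (2,3) (2,4) (2,5) (2,6) (3,0) (3,1) (3,2) (3,3) (3,4) (3,5) (3,6) (4,0) (4,1) (4,2) (4,3) (4,4) (4,5) (4,6) (5,4) (5,5)] -> total=30
Click 3 (3,0) count=0: revealed 0 new [(none)] -> total=30

Answer: ###....
###....
#######
#######
#######
....###
.......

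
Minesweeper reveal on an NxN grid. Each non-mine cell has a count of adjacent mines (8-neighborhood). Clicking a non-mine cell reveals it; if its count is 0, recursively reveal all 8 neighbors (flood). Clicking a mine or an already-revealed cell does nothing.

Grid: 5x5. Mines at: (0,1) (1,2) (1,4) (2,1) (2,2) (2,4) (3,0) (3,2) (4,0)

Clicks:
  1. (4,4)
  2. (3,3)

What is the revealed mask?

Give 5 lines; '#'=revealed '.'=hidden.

Click 1 (4,4) count=0: revealed 4 new [(3,3) (3,4) (4,3) (4,4)] -> total=4
Click 2 (3,3) count=3: revealed 0 new [(none)] -> total=4

Answer: .....
.....
.....
...##
...##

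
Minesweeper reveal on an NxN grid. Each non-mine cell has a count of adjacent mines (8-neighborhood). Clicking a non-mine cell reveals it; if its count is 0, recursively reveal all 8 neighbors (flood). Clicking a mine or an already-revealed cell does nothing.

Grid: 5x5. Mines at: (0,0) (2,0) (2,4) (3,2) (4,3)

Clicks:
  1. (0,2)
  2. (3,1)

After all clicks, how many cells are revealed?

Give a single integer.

Answer: 12

Derivation:
Click 1 (0,2) count=0: revealed 11 new [(0,1) (0,2) (0,3) (0,4) (1,1) (1,2) (1,3) (1,4) (2,1) (2,2) (2,3)] -> total=11
Click 2 (3,1) count=2: revealed 1 new [(3,1)] -> total=12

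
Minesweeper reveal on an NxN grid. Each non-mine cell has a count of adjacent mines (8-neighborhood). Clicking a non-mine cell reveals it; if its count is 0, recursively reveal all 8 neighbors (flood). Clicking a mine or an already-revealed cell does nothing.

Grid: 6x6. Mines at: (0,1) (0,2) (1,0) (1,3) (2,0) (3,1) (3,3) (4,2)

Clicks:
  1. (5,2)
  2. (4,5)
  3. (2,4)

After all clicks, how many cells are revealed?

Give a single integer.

Click 1 (5,2) count=1: revealed 1 new [(5,2)] -> total=1
Click 2 (4,5) count=0: revealed 14 new [(0,4) (0,5) (1,4) (1,5) (2,4) (2,5) (3,4) (3,5) (4,3) (4,4) (4,5) (5,3) (5,4) (5,5)] -> total=15
Click 3 (2,4) count=2: revealed 0 new [(none)] -> total=15

Answer: 15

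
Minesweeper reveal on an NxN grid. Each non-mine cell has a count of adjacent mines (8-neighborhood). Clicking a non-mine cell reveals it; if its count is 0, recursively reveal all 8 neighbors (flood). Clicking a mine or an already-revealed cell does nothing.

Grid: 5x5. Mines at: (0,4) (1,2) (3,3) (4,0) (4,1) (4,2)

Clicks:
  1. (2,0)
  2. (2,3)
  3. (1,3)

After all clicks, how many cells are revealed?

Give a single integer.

Answer: 10

Derivation:
Click 1 (2,0) count=0: revealed 8 new [(0,0) (0,1) (1,0) (1,1) (2,0) (2,1) (3,0) (3,1)] -> total=8
Click 2 (2,3) count=2: revealed 1 new [(2,3)] -> total=9
Click 3 (1,3) count=2: revealed 1 new [(1,3)] -> total=10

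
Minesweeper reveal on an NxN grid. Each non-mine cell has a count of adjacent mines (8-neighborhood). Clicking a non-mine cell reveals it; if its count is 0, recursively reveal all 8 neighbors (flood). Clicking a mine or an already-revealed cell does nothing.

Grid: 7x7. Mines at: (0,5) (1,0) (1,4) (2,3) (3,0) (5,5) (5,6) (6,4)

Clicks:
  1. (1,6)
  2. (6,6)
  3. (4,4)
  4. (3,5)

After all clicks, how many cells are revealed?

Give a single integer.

Answer: 12

Derivation:
Click 1 (1,6) count=1: revealed 1 new [(1,6)] -> total=1
Click 2 (6,6) count=2: revealed 1 new [(6,6)] -> total=2
Click 3 (4,4) count=1: revealed 1 new [(4,4)] -> total=3
Click 4 (3,5) count=0: revealed 9 new [(1,5) (2,4) (2,5) (2,6) (3,4) (3,5) (3,6) (4,5) (4,6)] -> total=12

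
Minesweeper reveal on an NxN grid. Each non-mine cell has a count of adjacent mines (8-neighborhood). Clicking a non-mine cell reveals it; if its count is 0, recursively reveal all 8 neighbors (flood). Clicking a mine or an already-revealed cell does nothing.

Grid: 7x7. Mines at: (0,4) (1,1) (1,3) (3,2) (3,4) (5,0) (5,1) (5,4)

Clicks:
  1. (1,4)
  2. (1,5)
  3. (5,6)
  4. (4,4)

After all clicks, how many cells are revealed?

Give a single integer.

Answer: 16

Derivation:
Click 1 (1,4) count=2: revealed 1 new [(1,4)] -> total=1
Click 2 (1,5) count=1: revealed 1 new [(1,5)] -> total=2
Click 3 (5,6) count=0: revealed 13 new [(0,5) (0,6) (1,6) (2,5) (2,6) (3,5) (3,6) (4,5) (4,6) (5,5) (5,6) (6,5) (6,6)] -> total=15
Click 4 (4,4) count=2: revealed 1 new [(4,4)] -> total=16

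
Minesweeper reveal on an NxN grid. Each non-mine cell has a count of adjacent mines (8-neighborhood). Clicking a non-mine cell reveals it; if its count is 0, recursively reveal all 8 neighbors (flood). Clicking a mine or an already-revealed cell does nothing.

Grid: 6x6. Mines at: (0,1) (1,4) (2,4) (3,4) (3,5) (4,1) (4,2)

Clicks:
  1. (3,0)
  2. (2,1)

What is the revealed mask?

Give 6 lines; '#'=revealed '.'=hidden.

Answer: ......
####..
####..
####..
......
......

Derivation:
Click 1 (3,0) count=1: revealed 1 new [(3,0)] -> total=1
Click 2 (2,1) count=0: revealed 11 new [(1,0) (1,1) (1,2) (1,3) (2,0) (2,1) (2,2) (2,3) (3,1) (3,2) (3,3)] -> total=12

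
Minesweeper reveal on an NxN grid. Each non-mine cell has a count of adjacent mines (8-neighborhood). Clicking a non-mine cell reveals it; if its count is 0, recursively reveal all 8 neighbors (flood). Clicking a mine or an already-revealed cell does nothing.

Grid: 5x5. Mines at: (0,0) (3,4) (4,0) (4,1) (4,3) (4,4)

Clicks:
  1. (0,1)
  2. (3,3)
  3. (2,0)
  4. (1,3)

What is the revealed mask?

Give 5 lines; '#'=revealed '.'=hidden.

Answer: .####
#####
#####
####.
.....

Derivation:
Click 1 (0,1) count=1: revealed 1 new [(0,1)] -> total=1
Click 2 (3,3) count=3: revealed 1 new [(3,3)] -> total=2
Click 3 (2,0) count=0: revealed 16 new [(0,2) (0,3) (0,4) (1,0) (1,1) (1,2) (1,3) (1,4) (2,0) (2,1) (2,2) (2,3) (2,4) (3,0) (3,1) (3,2)] -> total=18
Click 4 (1,3) count=0: revealed 0 new [(none)] -> total=18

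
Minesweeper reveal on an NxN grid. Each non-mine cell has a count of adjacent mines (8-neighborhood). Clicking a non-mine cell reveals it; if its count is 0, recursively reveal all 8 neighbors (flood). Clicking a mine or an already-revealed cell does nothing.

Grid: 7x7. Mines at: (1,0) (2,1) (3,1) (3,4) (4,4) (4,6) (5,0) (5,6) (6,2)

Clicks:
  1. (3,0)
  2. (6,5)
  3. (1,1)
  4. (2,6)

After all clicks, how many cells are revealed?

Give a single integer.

Click 1 (3,0) count=2: revealed 1 new [(3,0)] -> total=1
Click 2 (6,5) count=1: revealed 1 new [(6,5)] -> total=2
Click 3 (1,1) count=2: revealed 1 new [(1,1)] -> total=3
Click 4 (2,6) count=0: revealed 18 new [(0,1) (0,2) (0,3) (0,4) (0,5) (0,6) (1,2) (1,3) (1,4) (1,5) (1,6) (2,2) (2,3) (2,4) (2,5) (2,6) (3,5) (3,6)] -> total=21

Answer: 21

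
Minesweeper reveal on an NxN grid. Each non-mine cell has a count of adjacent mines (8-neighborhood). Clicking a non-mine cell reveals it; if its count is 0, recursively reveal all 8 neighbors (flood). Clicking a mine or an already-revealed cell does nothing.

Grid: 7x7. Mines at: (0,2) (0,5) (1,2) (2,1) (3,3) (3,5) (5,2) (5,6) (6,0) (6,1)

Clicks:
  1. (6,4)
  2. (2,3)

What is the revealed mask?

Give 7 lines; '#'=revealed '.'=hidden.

Click 1 (6,4) count=0: revealed 9 new [(4,3) (4,4) (4,5) (5,3) (5,4) (5,5) (6,3) (6,4) (6,5)] -> total=9
Click 2 (2,3) count=2: revealed 1 new [(2,3)] -> total=10

Answer: .......
.......
...#...
.......
...###.
...###.
...###.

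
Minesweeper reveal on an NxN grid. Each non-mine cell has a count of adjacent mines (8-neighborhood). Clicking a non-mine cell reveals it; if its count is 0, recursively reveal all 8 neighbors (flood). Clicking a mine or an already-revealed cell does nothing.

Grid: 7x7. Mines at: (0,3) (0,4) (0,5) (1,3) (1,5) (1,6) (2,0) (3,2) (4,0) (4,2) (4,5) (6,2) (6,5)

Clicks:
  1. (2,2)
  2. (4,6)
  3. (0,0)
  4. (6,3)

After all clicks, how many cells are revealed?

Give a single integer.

Click 1 (2,2) count=2: revealed 1 new [(2,2)] -> total=1
Click 2 (4,6) count=1: revealed 1 new [(4,6)] -> total=2
Click 3 (0,0) count=0: revealed 6 new [(0,0) (0,1) (0,2) (1,0) (1,1) (1,2)] -> total=8
Click 4 (6,3) count=1: revealed 1 new [(6,3)] -> total=9

Answer: 9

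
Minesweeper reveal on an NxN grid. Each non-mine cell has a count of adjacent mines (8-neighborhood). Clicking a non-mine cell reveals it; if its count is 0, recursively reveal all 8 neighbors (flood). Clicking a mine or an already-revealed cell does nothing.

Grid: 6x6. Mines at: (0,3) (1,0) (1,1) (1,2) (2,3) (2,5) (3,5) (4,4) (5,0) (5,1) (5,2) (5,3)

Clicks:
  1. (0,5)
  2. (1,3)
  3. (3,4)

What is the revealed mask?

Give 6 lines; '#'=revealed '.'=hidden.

Click 1 (0,5) count=0: revealed 4 new [(0,4) (0,5) (1,4) (1,5)] -> total=4
Click 2 (1,3) count=3: revealed 1 new [(1,3)] -> total=5
Click 3 (3,4) count=4: revealed 1 new [(3,4)] -> total=6

Answer: ....##
...###
......
....#.
......
......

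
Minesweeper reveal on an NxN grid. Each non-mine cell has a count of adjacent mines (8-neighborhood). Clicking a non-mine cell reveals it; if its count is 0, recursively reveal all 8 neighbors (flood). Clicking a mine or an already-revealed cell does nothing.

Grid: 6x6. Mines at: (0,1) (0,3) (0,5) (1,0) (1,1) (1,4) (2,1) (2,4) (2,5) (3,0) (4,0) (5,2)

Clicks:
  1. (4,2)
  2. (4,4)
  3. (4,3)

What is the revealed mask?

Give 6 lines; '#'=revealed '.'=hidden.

Answer: ......
......
......
...###
..####
...###

Derivation:
Click 1 (4,2) count=1: revealed 1 new [(4,2)] -> total=1
Click 2 (4,4) count=0: revealed 9 new [(3,3) (3,4) (3,5) (4,3) (4,4) (4,5) (5,3) (5,4) (5,5)] -> total=10
Click 3 (4,3) count=1: revealed 0 new [(none)] -> total=10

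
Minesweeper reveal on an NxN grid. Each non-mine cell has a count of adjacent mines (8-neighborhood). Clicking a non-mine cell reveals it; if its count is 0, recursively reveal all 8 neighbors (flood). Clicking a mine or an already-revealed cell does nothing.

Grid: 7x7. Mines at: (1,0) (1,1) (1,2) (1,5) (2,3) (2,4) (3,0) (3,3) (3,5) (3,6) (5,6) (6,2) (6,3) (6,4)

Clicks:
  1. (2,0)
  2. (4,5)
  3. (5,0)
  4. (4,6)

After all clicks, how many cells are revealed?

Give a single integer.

Click 1 (2,0) count=3: revealed 1 new [(2,0)] -> total=1
Click 2 (4,5) count=3: revealed 1 new [(4,5)] -> total=2
Click 3 (5,0) count=0: revealed 6 new [(4,0) (4,1) (5,0) (5,1) (6,0) (6,1)] -> total=8
Click 4 (4,6) count=3: revealed 1 new [(4,6)] -> total=9

Answer: 9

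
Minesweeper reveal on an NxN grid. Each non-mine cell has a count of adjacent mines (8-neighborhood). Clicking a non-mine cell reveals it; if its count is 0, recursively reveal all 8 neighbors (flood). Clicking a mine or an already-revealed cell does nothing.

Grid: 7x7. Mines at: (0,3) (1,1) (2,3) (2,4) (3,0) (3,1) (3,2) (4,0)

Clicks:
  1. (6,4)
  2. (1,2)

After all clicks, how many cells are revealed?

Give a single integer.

Answer: 33

Derivation:
Click 1 (6,4) count=0: revealed 32 new [(0,4) (0,5) (0,6) (1,4) (1,5) (1,6) (2,5) (2,6) (3,3) (3,4) (3,5) (3,6) (4,1) (4,2) (4,3) (4,4) (4,5) (4,6) (5,0) (5,1) (5,2) (5,3) (5,4) (5,5) (5,6) (6,0) (6,1) (6,2) (6,3) (6,4) (6,5) (6,6)] -> total=32
Click 2 (1,2) count=3: revealed 1 new [(1,2)] -> total=33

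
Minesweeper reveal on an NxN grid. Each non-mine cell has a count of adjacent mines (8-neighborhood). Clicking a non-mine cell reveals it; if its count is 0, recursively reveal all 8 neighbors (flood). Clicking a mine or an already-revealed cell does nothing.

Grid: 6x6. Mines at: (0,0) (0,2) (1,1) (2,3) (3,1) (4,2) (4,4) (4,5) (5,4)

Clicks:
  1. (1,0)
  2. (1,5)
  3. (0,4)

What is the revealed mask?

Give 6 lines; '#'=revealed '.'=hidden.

Answer: ...###
#..###
....##
....##
......
......

Derivation:
Click 1 (1,0) count=2: revealed 1 new [(1,0)] -> total=1
Click 2 (1,5) count=0: revealed 10 new [(0,3) (0,4) (0,5) (1,3) (1,4) (1,5) (2,4) (2,5) (3,4) (3,5)] -> total=11
Click 3 (0,4) count=0: revealed 0 new [(none)] -> total=11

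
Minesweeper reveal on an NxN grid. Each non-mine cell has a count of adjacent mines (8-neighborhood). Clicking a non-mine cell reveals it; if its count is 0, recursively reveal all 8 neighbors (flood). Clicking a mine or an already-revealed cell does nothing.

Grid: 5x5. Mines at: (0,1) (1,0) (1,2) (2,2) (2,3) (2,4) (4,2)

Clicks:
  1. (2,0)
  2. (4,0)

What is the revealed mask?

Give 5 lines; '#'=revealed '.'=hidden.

Answer: .....
.....
##...
##...
##...

Derivation:
Click 1 (2,0) count=1: revealed 1 new [(2,0)] -> total=1
Click 2 (4,0) count=0: revealed 5 new [(2,1) (3,0) (3,1) (4,0) (4,1)] -> total=6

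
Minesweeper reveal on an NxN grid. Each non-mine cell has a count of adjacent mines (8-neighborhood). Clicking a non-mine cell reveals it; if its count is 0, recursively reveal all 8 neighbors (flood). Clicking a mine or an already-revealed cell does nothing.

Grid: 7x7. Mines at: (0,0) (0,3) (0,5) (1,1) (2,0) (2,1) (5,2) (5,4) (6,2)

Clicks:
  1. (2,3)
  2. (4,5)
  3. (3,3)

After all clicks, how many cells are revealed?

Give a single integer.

Click 1 (2,3) count=0: revealed 24 new [(1,2) (1,3) (1,4) (1,5) (1,6) (2,2) (2,3) (2,4) (2,5) (2,6) (3,2) (3,3) (3,4) (3,5) (3,6) (4,2) (4,3) (4,4) (4,5) (4,6) (5,5) (5,6) (6,5) (6,6)] -> total=24
Click 2 (4,5) count=1: revealed 0 new [(none)] -> total=24
Click 3 (3,3) count=0: revealed 0 new [(none)] -> total=24

Answer: 24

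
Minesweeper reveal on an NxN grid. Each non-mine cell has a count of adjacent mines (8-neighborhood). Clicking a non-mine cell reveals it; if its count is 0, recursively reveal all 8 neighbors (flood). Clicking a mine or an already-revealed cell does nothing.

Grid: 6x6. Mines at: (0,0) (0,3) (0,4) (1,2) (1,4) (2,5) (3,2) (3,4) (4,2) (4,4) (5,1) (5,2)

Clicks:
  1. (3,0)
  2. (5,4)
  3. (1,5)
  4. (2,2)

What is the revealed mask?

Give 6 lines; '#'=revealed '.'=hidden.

Answer: ......
##...#
###...
##....
##....
....#.

Derivation:
Click 1 (3,0) count=0: revealed 8 new [(1,0) (1,1) (2,0) (2,1) (3,0) (3,1) (4,0) (4,1)] -> total=8
Click 2 (5,4) count=1: revealed 1 new [(5,4)] -> total=9
Click 3 (1,5) count=3: revealed 1 new [(1,5)] -> total=10
Click 4 (2,2) count=2: revealed 1 new [(2,2)] -> total=11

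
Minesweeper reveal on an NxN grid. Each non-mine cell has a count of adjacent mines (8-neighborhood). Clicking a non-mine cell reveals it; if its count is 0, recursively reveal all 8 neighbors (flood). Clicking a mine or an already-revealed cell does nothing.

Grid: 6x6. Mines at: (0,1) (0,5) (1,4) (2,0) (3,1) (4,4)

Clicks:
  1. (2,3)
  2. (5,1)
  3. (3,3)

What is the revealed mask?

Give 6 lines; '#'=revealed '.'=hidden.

Click 1 (2,3) count=1: revealed 1 new [(2,3)] -> total=1
Click 2 (5,1) count=0: revealed 8 new [(4,0) (4,1) (4,2) (4,3) (5,0) (5,1) (5,2) (5,3)] -> total=9
Click 3 (3,3) count=1: revealed 1 new [(3,3)] -> total=10

Answer: ......
......
...#..
...#..
####..
####..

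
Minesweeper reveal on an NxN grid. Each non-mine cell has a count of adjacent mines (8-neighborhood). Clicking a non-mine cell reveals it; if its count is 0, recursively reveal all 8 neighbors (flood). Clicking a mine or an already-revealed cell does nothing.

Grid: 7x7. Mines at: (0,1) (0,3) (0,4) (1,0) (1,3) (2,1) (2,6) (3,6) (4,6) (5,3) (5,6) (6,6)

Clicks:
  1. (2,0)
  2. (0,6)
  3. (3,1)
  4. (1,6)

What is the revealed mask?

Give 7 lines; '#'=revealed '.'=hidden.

Answer: .....##
.....##
#......
.#.....
.......
.......
.......

Derivation:
Click 1 (2,0) count=2: revealed 1 new [(2,0)] -> total=1
Click 2 (0,6) count=0: revealed 4 new [(0,5) (0,6) (1,5) (1,6)] -> total=5
Click 3 (3,1) count=1: revealed 1 new [(3,1)] -> total=6
Click 4 (1,6) count=1: revealed 0 new [(none)] -> total=6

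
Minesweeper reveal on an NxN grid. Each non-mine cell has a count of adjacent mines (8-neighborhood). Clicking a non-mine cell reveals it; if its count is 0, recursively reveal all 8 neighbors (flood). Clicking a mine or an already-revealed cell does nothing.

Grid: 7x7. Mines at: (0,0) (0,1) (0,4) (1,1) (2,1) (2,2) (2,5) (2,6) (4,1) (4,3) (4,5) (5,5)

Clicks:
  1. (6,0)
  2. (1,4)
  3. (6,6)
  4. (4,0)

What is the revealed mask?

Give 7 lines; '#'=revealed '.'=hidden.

Click 1 (6,0) count=0: revealed 10 new [(5,0) (5,1) (5,2) (5,3) (5,4) (6,0) (6,1) (6,2) (6,3) (6,4)] -> total=10
Click 2 (1,4) count=2: revealed 1 new [(1,4)] -> total=11
Click 3 (6,6) count=1: revealed 1 new [(6,6)] -> total=12
Click 4 (4,0) count=1: revealed 1 new [(4,0)] -> total=13

Answer: .......
....#..
.......
.......
#......
#####..
#####.#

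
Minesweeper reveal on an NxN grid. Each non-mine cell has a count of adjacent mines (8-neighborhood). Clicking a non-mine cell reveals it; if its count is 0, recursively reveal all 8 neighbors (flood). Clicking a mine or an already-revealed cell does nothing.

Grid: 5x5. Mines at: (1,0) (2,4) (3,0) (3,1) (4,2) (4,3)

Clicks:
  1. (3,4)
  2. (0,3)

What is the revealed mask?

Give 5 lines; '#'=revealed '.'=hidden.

Answer: .####
.####
.###.
....#
.....

Derivation:
Click 1 (3,4) count=2: revealed 1 new [(3,4)] -> total=1
Click 2 (0,3) count=0: revealed 11 new [(0,1) (0,2) (0,3) (0,4) (1,1) (1,2) (1,3) (1,4) (2,1) (2,2) (2,3)] -> total=12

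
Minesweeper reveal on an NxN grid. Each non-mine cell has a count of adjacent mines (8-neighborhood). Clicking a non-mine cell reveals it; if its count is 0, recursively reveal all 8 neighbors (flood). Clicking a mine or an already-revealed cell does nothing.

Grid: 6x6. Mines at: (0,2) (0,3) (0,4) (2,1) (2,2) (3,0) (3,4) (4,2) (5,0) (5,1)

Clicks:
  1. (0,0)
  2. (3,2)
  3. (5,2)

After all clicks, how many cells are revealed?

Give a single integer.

Answer: 6

Derivation:
Click 1 (0,0) count=0: revealed 4 new [(0,0) (0,1) (1,0) (1,1)] -> total=4
Click 2 (3,2) count=3: revealed 1 new [(3,2)] -> total=5
Click 3 (5,2) count=2: revealed 1 new [(5,2)] -> total=6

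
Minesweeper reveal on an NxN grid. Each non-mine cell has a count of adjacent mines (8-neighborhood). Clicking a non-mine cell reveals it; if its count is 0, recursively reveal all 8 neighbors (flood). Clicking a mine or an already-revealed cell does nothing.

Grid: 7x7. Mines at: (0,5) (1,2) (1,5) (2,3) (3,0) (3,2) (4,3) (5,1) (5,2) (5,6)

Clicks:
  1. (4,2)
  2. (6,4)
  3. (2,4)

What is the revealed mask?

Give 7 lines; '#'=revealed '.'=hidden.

Click 1 (4,2) count=4: revealed 1 new [(4,2)] -> total=1
Click 2 (6,4) count=0: revealed 6 new [(5,3) (5,4) (5,5) (6,3) (6,4) (6,5)] -> total=7
Click 3 (2,4) count=2: revealed 1 new [(2,4)] -> total=8

Answer: .......
.......
....#..
.......
..#....
...###.
...###.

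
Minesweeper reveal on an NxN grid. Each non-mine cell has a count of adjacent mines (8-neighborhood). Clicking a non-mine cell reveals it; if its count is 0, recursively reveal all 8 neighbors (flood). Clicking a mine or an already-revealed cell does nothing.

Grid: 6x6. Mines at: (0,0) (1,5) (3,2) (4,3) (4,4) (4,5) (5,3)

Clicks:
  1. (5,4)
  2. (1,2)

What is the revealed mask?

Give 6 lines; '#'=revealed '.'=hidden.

Answer: .####.
.####.
.####.
......
......
....#.

Derivation:
Click 1 (5,4) count=4: revealed 1 new [(5,4)] -> total=1
Click 2 (1,2) count=0: revealed 12 new [(0,1) (0,2) (0,3) (0,4) (1,1) (1,2) (1,3) (1,4) (2,1) (2,2) (2,3) (2,4)] -> total=13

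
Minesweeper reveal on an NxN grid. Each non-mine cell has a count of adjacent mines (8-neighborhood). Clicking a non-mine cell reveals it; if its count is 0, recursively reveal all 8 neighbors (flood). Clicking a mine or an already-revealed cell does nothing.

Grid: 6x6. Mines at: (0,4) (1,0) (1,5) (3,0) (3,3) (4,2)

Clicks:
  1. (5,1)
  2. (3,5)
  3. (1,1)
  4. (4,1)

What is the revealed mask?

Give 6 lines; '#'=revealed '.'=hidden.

Click 1 (5,1) count=1: revealed 1 new [(5,1)] -> total=1
Click 2 (3,5) count=0: revealed 10 new [(2,4) (2,5) (3,4) (3,5) (4,3) (4,4) (4,5) (5,3) (5,4) (5,5)] -> total=11
Click 3 (1,1) count=1: revealed 1 new [(1,1)] -> total=12
Click 4 (4,1) count=2: revealed 1 new [(4,1)] -> total=13

Answer: ......
.#....
....##
....##
.#.###
.#.###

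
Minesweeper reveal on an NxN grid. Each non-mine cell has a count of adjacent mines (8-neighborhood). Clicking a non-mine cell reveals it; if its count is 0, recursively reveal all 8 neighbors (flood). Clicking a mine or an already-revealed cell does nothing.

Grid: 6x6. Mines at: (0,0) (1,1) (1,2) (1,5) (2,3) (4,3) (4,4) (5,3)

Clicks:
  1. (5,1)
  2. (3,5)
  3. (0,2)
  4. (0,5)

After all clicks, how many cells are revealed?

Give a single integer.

Click 1 (5,1) count=0: revealed 12 new [(2,0) (2,1) (2,2) (3,0) (3,1) (3,2) (4,0) (4,1) (4,2) (5,0) (5,1) (5,2)] -> total=12
Click 2 (3,5) count=1: revealed 1 new [(3,5)] -> total=13
Click 3 (0,2) count=2: revealed 1 new [(0,2)] -> total=14
Click 4 (0,5) count=1: revealed 1 new [(0,5)] -> total=15

Answer: 15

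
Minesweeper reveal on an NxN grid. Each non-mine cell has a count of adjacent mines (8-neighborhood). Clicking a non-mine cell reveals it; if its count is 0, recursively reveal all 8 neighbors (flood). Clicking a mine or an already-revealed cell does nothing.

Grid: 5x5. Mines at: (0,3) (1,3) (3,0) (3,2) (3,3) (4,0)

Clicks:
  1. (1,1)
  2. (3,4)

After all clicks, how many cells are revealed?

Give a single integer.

Click 1 (1,1) count=0: revealed 9 new [(0,0) (0,1) (0,2) (1,0) (1,1) (1,2) (2,0) (2,1) (2,2)] -> total=9
Click 2 (3,4) count=1: revealed 1 new [(3,4)] -> total=10

Answer: 10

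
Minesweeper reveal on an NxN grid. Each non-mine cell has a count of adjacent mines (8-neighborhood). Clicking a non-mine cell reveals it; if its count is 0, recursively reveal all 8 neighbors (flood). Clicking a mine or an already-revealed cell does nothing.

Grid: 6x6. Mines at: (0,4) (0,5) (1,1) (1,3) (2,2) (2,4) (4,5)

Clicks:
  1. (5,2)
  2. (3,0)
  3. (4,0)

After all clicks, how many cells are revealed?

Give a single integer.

Click 1 (5,2) count=0: revealed 17 new [(2,0) (2,1) (3,0) (3,1) (3,2) (3,3) (3,4) (4,0) (4,1) (4,2) (4,3) (4,4) (5,0) (5,1) (5,2) (5,3) (5,4)] -> total=17
Click 2 (3,0) count=0: revealed 0 new [(none)] -> total=17
Click 3 (4,0) count=0: revealed 0 new [(none)] -> total=17

Answer: 17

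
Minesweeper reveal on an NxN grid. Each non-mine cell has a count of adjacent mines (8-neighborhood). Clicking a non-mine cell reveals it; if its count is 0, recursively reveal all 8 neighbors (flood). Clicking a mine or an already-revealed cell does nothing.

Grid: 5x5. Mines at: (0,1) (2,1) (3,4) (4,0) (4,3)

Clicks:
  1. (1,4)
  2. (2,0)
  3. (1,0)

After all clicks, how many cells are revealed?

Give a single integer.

Answer: 11

Derivation:
Click 1 (1,4) count=0: revealed 9 new [(0,2) (0,3) (0,4) (1,2) (1,3) (1,4) (2,2) (2,3) (2,4)] -> total=9
Click 2 (2,0) count=1: revealed 1 new [(2,0)] -> total=10
Click 3 (1,0) count=2: revealed 1 new [(1,0)] -> total=11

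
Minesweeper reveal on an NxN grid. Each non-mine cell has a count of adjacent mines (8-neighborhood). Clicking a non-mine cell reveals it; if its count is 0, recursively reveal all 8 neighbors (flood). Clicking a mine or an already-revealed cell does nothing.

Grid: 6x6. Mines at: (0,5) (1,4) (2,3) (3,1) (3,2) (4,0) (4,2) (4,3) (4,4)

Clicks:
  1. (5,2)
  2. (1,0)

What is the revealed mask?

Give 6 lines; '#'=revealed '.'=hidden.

Answer: ####..
####..
###...
......
......
..#...

Derivation:
Click 1 (5,2) count=2: revealed 1 new [(5,2)] -> total=1
Click 2 (1,0) count=0: revealed 11 new [(0,0) (0,1) (0,2) (0,3) (1,0) (1,1) (1,2) (1,3) (2,0) (2,1) (2,2)] -> total=12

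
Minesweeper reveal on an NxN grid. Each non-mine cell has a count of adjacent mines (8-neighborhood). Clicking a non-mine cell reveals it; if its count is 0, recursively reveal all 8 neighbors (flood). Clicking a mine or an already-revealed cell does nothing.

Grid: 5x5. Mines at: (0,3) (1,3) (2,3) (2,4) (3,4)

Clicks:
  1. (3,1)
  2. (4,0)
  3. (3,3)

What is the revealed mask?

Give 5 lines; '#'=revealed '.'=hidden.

Click 1 (3,1) count=0: revealed 17 new [(0,0) (0,1) (0,2) (1,0) (1,1) (1,2) (2,0) (2,1) (2,2) (3,0) (3,1) (3,2) (3,3) (4,0) (4,1) (4,2) (4,3)] -> total=17
Click 2 (4,0) count=0: revealed 0 new [(none)] -> total=17
Click 3 (3,3) count=3: revealed 0 new [(none)] -> total=17

Answer: ###..
###..
###..
####.
####.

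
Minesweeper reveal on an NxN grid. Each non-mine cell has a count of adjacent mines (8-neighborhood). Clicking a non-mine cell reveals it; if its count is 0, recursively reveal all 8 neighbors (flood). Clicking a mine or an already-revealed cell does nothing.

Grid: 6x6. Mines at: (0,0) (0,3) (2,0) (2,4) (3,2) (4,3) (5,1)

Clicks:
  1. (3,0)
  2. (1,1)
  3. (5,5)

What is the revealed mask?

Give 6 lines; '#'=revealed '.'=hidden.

Click 1 (3,0) count=1: revealed 1 new [(3,0)] -> total=1
Click 2 (1,1) count=2: revealed 1 new [(1,1)] -> total=2
Click 3 (5,5) count=0: revealed 6 new [(3,4) (3,5) (4,4) (4,5) (5,4) (5,5)] -> total=8

Answer: ......
.#....
......
#...##
....##
....##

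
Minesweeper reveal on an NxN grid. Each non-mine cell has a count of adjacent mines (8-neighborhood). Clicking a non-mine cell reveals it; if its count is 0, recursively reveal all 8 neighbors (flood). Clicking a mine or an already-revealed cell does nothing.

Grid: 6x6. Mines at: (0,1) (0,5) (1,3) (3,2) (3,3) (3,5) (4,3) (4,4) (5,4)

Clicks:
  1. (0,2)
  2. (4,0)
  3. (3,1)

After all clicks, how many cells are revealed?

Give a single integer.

Answer: 13

Derivation:
Click 1 (0,2) count=2: revealed 1 new [(0,2)] -> total=1
Click 2 (4,0) count=0: revealed 12 new [(1,0) (1,1) (2,0) (2,1) (3,0) (3,1) (4,0) (4,1) (4,2) (5,0) (5,1) (5,2)] -> total=13
Click 3 (3,1) count=1: revealed 0 new [(none)] -> total=13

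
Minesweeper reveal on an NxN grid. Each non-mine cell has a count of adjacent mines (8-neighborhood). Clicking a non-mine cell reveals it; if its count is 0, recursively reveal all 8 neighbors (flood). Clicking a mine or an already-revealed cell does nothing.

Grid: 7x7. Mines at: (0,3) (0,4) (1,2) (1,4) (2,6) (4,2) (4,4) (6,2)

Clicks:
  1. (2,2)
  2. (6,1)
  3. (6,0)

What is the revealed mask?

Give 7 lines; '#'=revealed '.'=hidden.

Click 1 (2,2) count=1: revealed 1 new [(2,2)] -> total=1
Click 2 (6,1) count=1: revealed 1 new [(6,1)] -> total=2
Click 3 (6,0) count=0: revealed 13 new [(0,0) (0,1) (1,0) (1,1) (2,0) (2,1) (3,0) (3,1) (4,0) (4,1) (5,0) (5,1) (6,0)] -> total=15

Answer: ##.....
##.....
###....
##.....
##.....
##.....
##.....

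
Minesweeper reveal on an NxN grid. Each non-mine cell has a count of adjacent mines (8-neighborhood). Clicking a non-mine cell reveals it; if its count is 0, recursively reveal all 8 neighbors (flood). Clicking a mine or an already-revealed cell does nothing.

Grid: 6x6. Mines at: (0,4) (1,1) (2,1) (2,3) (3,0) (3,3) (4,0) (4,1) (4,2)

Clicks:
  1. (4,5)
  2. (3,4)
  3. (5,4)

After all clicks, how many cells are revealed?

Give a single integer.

Answer: 12

Derivation:
Click 1 (4,5) count=0: revealed 12 new [(1,4) (1,5) (2,4) (2,5) (3,4) (3,5) (4,3) (4,4) (4,5) (5,3) (5,4) (5,5)] -> total=12
Click 2 (3,4) count=2: revealed 0 new [(none)] -> total=12
Click 3 (5,4) count=0: revealed 0 new [(none)] -> total=12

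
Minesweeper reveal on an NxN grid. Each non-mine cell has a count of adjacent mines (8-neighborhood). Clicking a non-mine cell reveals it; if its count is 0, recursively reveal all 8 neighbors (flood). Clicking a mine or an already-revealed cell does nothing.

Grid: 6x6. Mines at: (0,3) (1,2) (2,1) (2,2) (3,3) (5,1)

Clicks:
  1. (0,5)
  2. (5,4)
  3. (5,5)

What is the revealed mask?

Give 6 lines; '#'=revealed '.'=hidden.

Answer: ....##
....##
....##
....##
..####
..####

Derivation:
Click 1 (0,5) count=0: revealed 16 new [(0,4) (0,5) (1,4) (1,5) (2,4) (2,5) (3,4) (3,5) (4,2) (4,3) (4,4) (4,5) (5,2) (5,3) (5,4) (5,5)] -> total=16
Click 2 (5,4) count=0: revealed 0 new [(none)] -> total=16
Click 3 (5,5) count=0: revealed 0 new [(none)] -> total=16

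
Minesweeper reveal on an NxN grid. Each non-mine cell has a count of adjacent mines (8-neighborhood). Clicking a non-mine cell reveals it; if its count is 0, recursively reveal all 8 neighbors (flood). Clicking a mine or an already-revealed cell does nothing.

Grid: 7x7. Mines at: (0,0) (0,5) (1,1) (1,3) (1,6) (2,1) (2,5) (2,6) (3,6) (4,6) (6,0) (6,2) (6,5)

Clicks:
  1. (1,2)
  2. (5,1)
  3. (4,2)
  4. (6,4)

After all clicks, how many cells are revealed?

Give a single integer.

Click 1 (1,2) count=3: revealed 1 new [(1,2)] -> total=1
Click 2 (5,1) count=2: revealed 1 new [(5,1)] -> total=2
Click 3 (4,2) count=0: revealed 20 new [(2,2) (2,3) (2,4) (3,0) (3,1) (3,2) (3,3) (3,4) (3,5) (4,0) (4,1) (4,2) (4,3) (4,4) (4,5) (5,0) (5,2) (5,3) (5,4) (5,5)] -> total=22
Click 4 (6,4) count=1: revealed 1 new [(6,4)] -> total=23

Answer: 23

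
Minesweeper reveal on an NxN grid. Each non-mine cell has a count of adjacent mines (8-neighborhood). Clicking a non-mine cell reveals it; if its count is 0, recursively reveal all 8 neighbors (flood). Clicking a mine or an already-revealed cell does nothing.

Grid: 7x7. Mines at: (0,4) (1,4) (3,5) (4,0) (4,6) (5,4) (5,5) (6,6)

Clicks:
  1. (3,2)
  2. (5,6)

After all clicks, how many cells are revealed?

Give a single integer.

Click 1 (3,2) count=0: revealed 30 new [(0,0) (0,1) (0,2) (0,3) (1,0) (1,1) (1,2) (1,3) (2,0) (2,1) (2,2) (2,3) (2,4) (3,0) (3,1) (3,2) (3,3) (3,4) (4,1) (4,2) (4,3) (4,4) (5,0) (5,1) (5,2) (5,3) (6,0) (6,1) (6,2) (6,3)] -> total=30
Click 2 (5,6) count=3: revealed 1 new [(5,6)] -> total=31

Answer: 31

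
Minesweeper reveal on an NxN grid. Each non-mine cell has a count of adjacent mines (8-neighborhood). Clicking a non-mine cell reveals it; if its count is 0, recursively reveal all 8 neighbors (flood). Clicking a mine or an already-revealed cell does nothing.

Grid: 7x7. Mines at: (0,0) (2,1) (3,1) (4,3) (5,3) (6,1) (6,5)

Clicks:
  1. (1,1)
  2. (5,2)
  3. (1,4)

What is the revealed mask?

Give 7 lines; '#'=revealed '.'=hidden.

Answer: .######
.######
..#####
..#####
....###
..#.###
.......

Derivation:
Click 1 (1,1) count=2: revealed 1 new [(1,1)] -> total=1
Click 2 (5,2) count=3: revealed 1 new [(5,2)] -> total=2
Click 3 (1,4) count=0: revealed 27 new [(0,1) (0,2) (0,3) (0,4) (0,5) (0,6) (1,2) (1,3) (1,4) (1,5) (1,6) (2,2) (2,3) (2,4) (2,5) (2,6) (3,2) (3,3) (3,4) (3,5) (3,6) (4,4) (4,5) (4,6) (5,4) (5,5) (5,6)] -> total=29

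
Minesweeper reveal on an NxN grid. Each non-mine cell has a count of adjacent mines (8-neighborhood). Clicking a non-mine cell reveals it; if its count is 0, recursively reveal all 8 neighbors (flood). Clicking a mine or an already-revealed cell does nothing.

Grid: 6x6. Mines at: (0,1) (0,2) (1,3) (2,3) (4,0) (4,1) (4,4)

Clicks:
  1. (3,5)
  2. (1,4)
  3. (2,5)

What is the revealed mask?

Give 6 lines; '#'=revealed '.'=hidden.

Answer: ....##
....##
....##
....##
......
......

Derivation:
Click 1 (3,5) count=1: revealed 1 new [(3,5)] -> total=1
Click 2 (1,4) count=2: revealed 1 new [(1,4)] -> total=2
Click 3 (2,5) count=0: revealed 6 new [(0,4) (0,5) (1,5) (2,4) (2,5) (3,4)] -> total=8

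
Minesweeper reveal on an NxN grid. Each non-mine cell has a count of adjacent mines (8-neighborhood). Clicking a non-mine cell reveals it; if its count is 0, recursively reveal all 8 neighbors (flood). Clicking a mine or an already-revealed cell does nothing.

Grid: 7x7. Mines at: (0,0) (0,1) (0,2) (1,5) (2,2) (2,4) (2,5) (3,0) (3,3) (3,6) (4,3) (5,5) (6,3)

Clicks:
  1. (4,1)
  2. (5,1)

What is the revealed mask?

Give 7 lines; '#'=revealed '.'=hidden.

Click 1 (4,1) count=1: revealed 1 new [(4,1)] -> total=1
Click 2 (5,1) count=0: revealed 8 new [(4,0) (4,2) (5,0) (5,1) (5,2) (6,0) (6,1) (6,2)] -> total=9

Answer: .......
.......
.......
.......
###....
###....
###....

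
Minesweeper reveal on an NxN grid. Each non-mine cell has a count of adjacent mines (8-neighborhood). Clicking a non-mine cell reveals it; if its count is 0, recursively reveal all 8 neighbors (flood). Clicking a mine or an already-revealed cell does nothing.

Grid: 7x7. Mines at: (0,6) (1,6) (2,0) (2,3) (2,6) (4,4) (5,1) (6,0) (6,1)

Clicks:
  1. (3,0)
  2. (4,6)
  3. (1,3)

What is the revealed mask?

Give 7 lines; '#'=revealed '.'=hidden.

Answer: .......
...#...
.......
#....##
.....##
..#####
..#####

Derivation:
Click 1 (3,0) count=1: revealed 1 new [(3,0)] -> total=1
Click 2 (4,6) count=0: revealed 14 new [(3,5) (3,6) (4,5) (4,6) (5,2) (5,3) (5,4) (5,5) (5,6) (6,2) (6,3) (6,4) (6,5) (6,6)] -> total=15
Click 3 (1,3) count=1: revealed 1 new [(1,3)] -> total=16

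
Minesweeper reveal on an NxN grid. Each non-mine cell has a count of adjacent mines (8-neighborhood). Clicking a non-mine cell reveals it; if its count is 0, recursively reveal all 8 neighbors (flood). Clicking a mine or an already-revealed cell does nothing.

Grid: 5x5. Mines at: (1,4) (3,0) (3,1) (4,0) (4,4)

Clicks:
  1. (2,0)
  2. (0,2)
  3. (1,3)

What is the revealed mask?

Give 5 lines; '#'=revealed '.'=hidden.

Answer: ####.
####.
####.
.....
.....

Derivation:
Click 1 (2,0) count=2: revealed 1 new [(2,0)] -> total=1
Click 2 (0,2) count=0: revealed 11 new [(0,0) (0,1) (0,2) (0,3) (1,0) (1,1) (1,2) (1,3) (2,1) (2,2) (2,3)] -> total=12
Click 3 (1,3) count=1: revealed 0 new [(none)] -> total=12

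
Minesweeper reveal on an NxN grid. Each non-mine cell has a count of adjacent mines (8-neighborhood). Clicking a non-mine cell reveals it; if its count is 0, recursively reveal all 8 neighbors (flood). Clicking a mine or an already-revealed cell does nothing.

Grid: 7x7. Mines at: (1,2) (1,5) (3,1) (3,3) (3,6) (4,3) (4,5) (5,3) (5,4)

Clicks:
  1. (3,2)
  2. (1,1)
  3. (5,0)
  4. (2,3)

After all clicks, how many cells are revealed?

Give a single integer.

Click 1 (3,2) count=3: revealed 1 new [(3,2)] -> total=1
Click 2 (1,1) count=1: revealed 1 new [(1,1)] -> total=2
Click 3 (5,0) count=0: revealed 9 new [(4,0) (4,1) (4,2) (5,0) (5,1) (5,2) (6,0) (6,1) (6,2)] -> total=11
Click 4 (2,3) count=2: revealed 1 new [(2,3)] -> total=12

Answer: 12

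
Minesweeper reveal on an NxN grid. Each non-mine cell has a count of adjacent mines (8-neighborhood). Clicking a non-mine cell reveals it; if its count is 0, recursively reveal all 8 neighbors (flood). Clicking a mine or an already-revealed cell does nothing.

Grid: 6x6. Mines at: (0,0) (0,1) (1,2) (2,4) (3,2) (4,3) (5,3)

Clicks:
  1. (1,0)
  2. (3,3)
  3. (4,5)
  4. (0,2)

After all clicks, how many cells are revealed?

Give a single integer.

Click 1 (1,0) count=2: revealed 1 new [(1,0)] -> total=1
Click 2 (3,3) count=3: revealed 1 new [(3,3)] -> total=2
Click 3 (4,5) count=0: revealed 6 new [(3,4) (3,5) (4,4) (4,5) (5,4) (5,5)] -> total=8
Click 4 (0,2) count=2: revealed 1 new [(0,2)] -> total=9

Answer: 9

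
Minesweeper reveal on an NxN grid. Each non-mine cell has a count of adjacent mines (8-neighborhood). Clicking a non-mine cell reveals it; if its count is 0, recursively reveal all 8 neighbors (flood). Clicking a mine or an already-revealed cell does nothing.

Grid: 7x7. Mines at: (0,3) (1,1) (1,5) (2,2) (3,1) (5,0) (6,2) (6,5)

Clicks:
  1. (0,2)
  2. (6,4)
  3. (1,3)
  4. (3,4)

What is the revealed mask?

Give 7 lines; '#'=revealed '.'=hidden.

Click 1 (0,2) count=2: revealed 1 new [(0,2)] -> total=1
Click 2 (6,4) count=1: revealed 1 new [(6,4)] -> total=2
Click 3 (1,3) count=2: revealed 1 new [(1,3)] -> total=3
Click 4 (3,4) count=0: revealed 19 new [(2,3) (2,4) (2,5) (2,6) (3,2) (3,3) (3,4) (3,5) (3,6) (4,2) (4,3) (4,4) (4,5) (4,6) (5,2) (5,3) (5,4) (5,5) (5,6)] -> total=22

Answer: ..#....
...#...
...####
..#####
..#####
..#####
....#..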